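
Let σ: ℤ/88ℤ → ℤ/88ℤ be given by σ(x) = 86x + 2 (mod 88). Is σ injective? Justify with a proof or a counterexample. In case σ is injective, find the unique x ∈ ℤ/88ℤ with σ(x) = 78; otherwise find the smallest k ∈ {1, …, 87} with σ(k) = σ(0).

Recall: σ is injective when σ(a) = σ(b) forces a = b.
We have gcd(86, 88) = 2 > 1. Taking a = 0 and b = 44: σ(0) = 2 and σ(44) = 86·44 + 2 = 3786 ≡ 2 (mod 88).
So σ(0) = σ(44) while 0 ≠ 44, so σ is not injective.
Since σ is not injective, we find the least positive k with σ(k) = σ(0): this means 86k ≡ 0 (mod 88), i.e. 88 ∣ 86k. Since gcd(86, 88) = 2, dividing through by 2 this holds exactly when 44 ∣ 43k, and as gcd(43, 44) = 1, exactly when 44 ∣ k.
The smallest positive such k is 44.

44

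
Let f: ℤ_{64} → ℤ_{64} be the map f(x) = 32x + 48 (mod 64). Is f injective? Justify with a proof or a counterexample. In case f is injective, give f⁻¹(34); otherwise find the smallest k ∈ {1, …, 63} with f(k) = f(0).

2

Recall that f is injective when f(u) = f(v) forces u = v.
We have gcd(32, 64) = 32 > 1. Taking u = 0 and v = 2: f(0) = 48 and f(2) = 32·2 + 48 = 112 ≡ 48 (mod 64).
So f(0) = f(2) while 0 ≠ 2, thus f is not injective.
Since f is not injective, we find the least positive k with f(k) = f(0): this means 32k ≡ 0 (mod 64), i.e. 64 ∣ 32k. Since gcd(32, 64) = 32, dividing through by 32 this holds exactly when 2 ∣ k.
The smallest positive such k is 2.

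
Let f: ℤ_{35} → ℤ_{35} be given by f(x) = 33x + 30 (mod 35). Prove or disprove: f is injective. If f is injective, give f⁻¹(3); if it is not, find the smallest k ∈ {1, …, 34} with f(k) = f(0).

Recall that injectivity means: for all x_1, x_2 in the domain, f(x_1) = f(x_2) implies x_1 = x_2.
If f(x_1) = f(x_2), then 33x_1 ≡ 33x_2 (mod 35). Because gcd(33, 35) = 1, we may cancel 33 to get x_1 ≡ x_2 (mod 35).
Hence f is injective.
We now compute 33⁻¹ mod 35 explicitly. Euclid's algorithm: 35 = 1·33 + 2, 33 = 16·2 + 1; back-substituting gives 1 = 17·33 − 16·35, so 33⁻¹ ≡ 17 (mod 35).
Since f is injective, we compute f⁻¹(3): solve 33x + 30 ≡ 3 (mod 35), i.e. 33x ≡ 8 (mod 35).
Multiplying by 33⁻¹ = 17 gives x ≡ 17·8 = 136 = 3·35 + 31 ≡ 31 (mod 35).
Check: f(31) = 33·31 + 30 = 1053 = 30·35 + 3 ≡ 3 (mod 35).

31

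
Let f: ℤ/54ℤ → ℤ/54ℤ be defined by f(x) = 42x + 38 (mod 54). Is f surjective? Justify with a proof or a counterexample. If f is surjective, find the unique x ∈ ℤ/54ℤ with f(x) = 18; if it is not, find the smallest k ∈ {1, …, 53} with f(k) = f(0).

By definition, surjectivity means every element of the codomain has a preimage under f.
Since gcd(42, 54) = 6, we have 42x ≡ 0 (mod 6) for all x, so f(x) ≡ 2 (mod 6).
But 0 ≢ 2 (mod 6), so 0 ∈ ℤ/54ℤ has no preimage. So f is not surjective.
Since f is not surjective, we find the least positive k with f(k) = f(0): this means 42k ≡ 0 (mod 54), i.e. 54 ∣ 42k. Since gcd(42, 54) = 6, dividing through by 6 this holds exactly when 9 ∣ 7k, and as gcd(7, 9) = 1, exactly when 9 ∣ k.
The smallest positive such k is 9.

9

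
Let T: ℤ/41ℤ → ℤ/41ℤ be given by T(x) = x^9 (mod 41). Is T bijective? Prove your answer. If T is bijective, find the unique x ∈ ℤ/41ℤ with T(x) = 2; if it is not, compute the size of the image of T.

20

Since 41 is prime, the nonzero elements of ℤ/41ℤ form a cyclic group of order 40.
As gcd(9, 40) = 1, raising to the 9th power is a bijection on this group: if a^9 ≡ b^9 then (ab^{−1})^9 = 1, and the only element of order dividing gcd(9, 40) = 1 is 1, so a = b.
With T(0) = 0 this makes T injective on all of ℤ/41ℤ, hence bijective (finite equal-size domain and codomain). In particular T is bijective.
Since T is bijective, we find the preimage of 2. The inverse of x ↦ x^9 on (ℤ/41ℤ)^× is x ↦ x^9, because 9·9 = 81 = 2·40 + 1 ≡ 1 (mod 40) and x^{40} = 1 for x ≠ 0 (Fermat). So T⁻¹(2) = 2^9 mod 41.
Repeated squaring mod 41: 2^1 ≡ 2, 2^2 ≡ 2² = 4, 2^4 ≡ 4² = 16, 2^8 ≡ 16² = 256 ≡ 10. Since 9 = 8 + 1, 2^9 ≡ 10·2: 10·2 = 20. So 2^9 ≡ 20 (mod 41).
Hence T⁻¹(2) = 20.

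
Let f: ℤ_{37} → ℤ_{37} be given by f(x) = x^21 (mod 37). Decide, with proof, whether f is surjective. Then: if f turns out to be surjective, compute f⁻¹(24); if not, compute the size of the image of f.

f(3): Repeated squaring mod 37: 3^1 ≡ 3, 3^2 ≡ 3² = 9, 3^4 ≡ 9² = 81 ≡ 7, 3^8 ≡ 7² = 49 ≡ 12, 3^16 ≡ 12² = 144 ≡ 33. Since 21 = 16 + 4 + 1, 3^21 ≡ 33·7·3: 33·7 = 231 ≡ 9, then 9·3 = 27. So 3^21 ≡ 27 (mod 37).
f(4): Repeated squaring mod 37: 4^1 ≡ 4, 4^2 ≡ 4² = 16, 4^4 ≡ 16² = 256 ≡ 34, 4^8 ≡ 34² = 1156 ≡ 9, 4^16 ≡ 9² = 81 ≡ 7. Since 21 = 16 + 4 + 1, 4^21 ≡ 7·34·4: 7·34 = 238 ≡ 16, then 16·4 = 64 ≡ 27. So 4^21 ≡ 27 (mod 37).
So f(3) = f(4) = 27 while 3 ≠ 4, thus f is not injective.
A non-injective map from the 37-element set ℤ_{37} to itself takes at most 36 distinct values, so it cannot be surjective. Hence f is not surjective.
Since f is not surjective, we determine |image(f)|. Computing x^21 mod 37 for each x (by repeated squaring, reducing mod 37 at every step), the values f(0), f(1), …, f(36) are: 0, 1, 29, 27, 27, 23, 6, 10, 6, 26, 1, 36, 26, 23, 31, 29, 26, 8, 14, 23, 29, 11, 8, 6, 14, 11, 1, 36, 11, 31, 27, 31, 14, 10, 10, 8, 36.
The distinct values are {0, 1, 6, 8, 10, 11, 14, 23, 26, 27, 29, 31, 36}; there are 13 of them.

13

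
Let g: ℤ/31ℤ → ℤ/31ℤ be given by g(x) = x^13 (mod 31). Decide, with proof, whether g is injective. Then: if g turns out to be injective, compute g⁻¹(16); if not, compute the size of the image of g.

8

Since 31 is prime, the nonzero elements of ℤ/31ℤ form a cyclic group of order 30.
As gcd(13, 30) = 1, raising to the 13th power is a bijection on this group: if a^13 ≡ b^13 then (ab^{−1})^13 = 1, and the only element of order dividing gcd(13, 30) = 1 is 1, so a = b.
With g(0) = 0 this makes g injective on all of ℤ/31ℤ, hence bijective (finite equal-size domain and codomain). In particular g is injective.
Since g is injective, we find the preimage of 16. The inverse of x ↦ x^13 on (ℤ/31ℤ)^× is x ↦ x^7, because 13·7 = 91 = 3·30 + 1 ≡ 1 (mod 30) and x^{30} = 1 for x ≠ 0 (Fermat). So g⁻¹(16) = 16^7 mod 31.
Repeated squaring mod 31: 16^1 ≡ 16, 16^2 ≡ 16² = 256 ≡ 8, 16^4 ≡ 8² = 64 ≡ 2. Since 7 = 4 + 2 + 1, 16^7 ≡ 2·8·16: 2·8 = 16, then 16·16 = 256 ≡ 8. So 16^7 ≡ 8 (mod 31).
Hence g⁻¹(16) = 8.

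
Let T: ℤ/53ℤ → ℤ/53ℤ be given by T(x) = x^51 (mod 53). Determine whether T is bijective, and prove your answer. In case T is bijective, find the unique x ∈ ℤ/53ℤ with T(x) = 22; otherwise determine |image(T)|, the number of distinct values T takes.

Since 53 is prime, the nonzero elements of ℤ/53ℤ form a cyclic group of order 52.
As gcd(51, 52) = 1, raising to the 51st power is a bijection on this group: if x_1^51 ≡ x_2^51 then (x_1x_2^{−1})^51 = 1, and the only element of order dividing gcd(51, 52) = 1 is 1, so x_1 = x_2.
With T(0) = 0 this makes T injective on all of ℤ/53ℤ, hence bijective (finite equal-size domain and codomain). In particular T is bijective.
Since T is bijective, we find the preimage of 22. The inverse of x ↦ x^51 on (ℤ/53ℤ)^× is x ↦ x^51, because 51·51 = 2601 = 50·52 + 1 ≡ 1 (mod 52) and x^{52} = 1 for x ≠ 0 (Fermat). So T⁻¹(22) = 22^51 mod 53.
Repeated squaring mod 53: 22^1 ≡ 22, 22^2 ≡ 22² = 484 ≡ 7, 22^4 ≡ 7² = 49, 22^8 ≡ 49² = 2401 ≡ 16, 22^16 ≡ 16² = 256 ≡ 44, 22^32 ≡ 44² = 1936 ≡ 28. Since 51 = 32 + 16 + 2 + 1, 22^51 ≡ 28·44·7·22: 28·44 = 1232 ≡ 13, then 13·7 = 91 ≡ 38, then 38·22 = 836 ≡ 41. So 22^51 ≡ 41 (mod 53).
Hence T⁻¹(22) = 41.

41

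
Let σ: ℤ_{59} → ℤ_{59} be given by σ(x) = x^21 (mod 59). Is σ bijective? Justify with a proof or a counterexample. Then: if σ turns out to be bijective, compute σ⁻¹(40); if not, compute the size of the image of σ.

33

Since 59 is prime, the nonzero elements of ℤ_{59} form a cyclic group of order 58.
As gcd(21, 58) = 1, raising to the 21st power is a bijection on this group: if u^21 ≡ v^21 then (uv^{−1})^21 = 1, and the only element of order dividing gcd(21, 58) = 1 is 1, so u = v.
With σ(0) = 0 this makes σ injective on all of ℤ_{59}, hence bijective (finite equal-size domain and codomain). In particular σ is bijective.
Since σ is bijective, we find the preimage of 40. The inverse of x ↦ x^21 on (ℤ_{59})^× is x ↦ x^47, because 21·47 = 987 = 17·58 + 1 ≡ 1 (mod 58) and x^{58} = 1 for x ≠ 0 (Fermat). So σ⁻¹(40) = 40^47 mod 59.
Repeated squaring mod 59: 40^1 ≡ 40, 40^2 ≡ 40² = 1600 ≡ 7, 40^4 ≡ 7² = 49, 40^8 ≡ 49² = 2401 ≡ 41, 40^16 ≡ 41² = 1681 ≡ 29, 40^32 ≡ 29² = 841 ≡ 15. Since 47 = 32 + 8 + 4 + 2 + 1, 40^47 ≡ 15·41·49·7·40: 15·41 = 615 ≡ 25, then 25·49 = 1225 ≡ 45, then 45·7 = 315 ≡ 20, then 20·40 = 800 ≡ 33. So 40^47 ≡ 33 (mod 59).
Hence σ⁻¹(40) = 33.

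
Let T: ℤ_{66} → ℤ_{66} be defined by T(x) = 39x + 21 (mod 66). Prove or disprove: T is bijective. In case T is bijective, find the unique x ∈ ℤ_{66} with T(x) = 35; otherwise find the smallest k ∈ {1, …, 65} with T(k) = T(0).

22

By definition, injectivity means: for all a, b in the domain, T(a) = T(b) implies a = b.
We have gcd(39, 66) = 3 > 1. Taking a = 0 and b = 22: T(0) = 21 and T(22) = 39·22 + 21 = 879 ≡ 21 (mod 66).
So T(0) = T(22) while 0 ≠ 22, therefore T is not injective, hence not bijective.
Since T is not bijective, we find the least positive k with T(k) = T(0): this means 39k ≡ 0 (mod 66), i.e. 66 ∣ 39k. Since gcd(39, 66) = 3, dividing through by 3 this holds exactly when 22 ∣ 13k, and as gcd(13, 22) = 1, exactly when 22 ∣ k.
The smallest positive such k is 22.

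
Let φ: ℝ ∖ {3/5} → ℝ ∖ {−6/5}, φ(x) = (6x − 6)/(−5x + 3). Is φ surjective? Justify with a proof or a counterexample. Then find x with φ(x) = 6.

For any y ≠ −6/5, solving y(−5x + 3) = 6x − 6 for x gives a well-defined x ≠ 3/5. So φ is surjective.
Solving φ(x) = 6: cross-multiplying gives 6x − 6 = 6(−5x + 3), which rearranges to 36x = 24, so x = 2/3.

2/3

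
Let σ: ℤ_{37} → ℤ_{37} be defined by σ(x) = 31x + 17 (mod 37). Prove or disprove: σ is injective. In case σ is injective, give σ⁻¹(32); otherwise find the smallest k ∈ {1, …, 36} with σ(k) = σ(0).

Recall that injectivity means: for all x_1, x_2 in the domain, σ(x_1) = σ(x_2) implies x_1 = x_2.
Suppose σ(x_1) = σ(x_2) in ℤ_{37}. Then 31x_1 + 17 ≡ 31x_2 + 17 (mod 37), thus 31(x_1 − x_2) ≡ 0 (mod 37).
Since gcd(31, 37) = 1, 31 is invertible modulo 37, thus x_1 − x_2 ≡ 0 (mod 37), i.e. x_1 = x_2.
Hence σ is injective.
We now compute 31⁻¹ mod 37 explicitly. Euclid's algorithm: 37 = 1·31 + 6, 31 = 5·6 + 1; back-substituting gives 1 = 6·31 − 5·37, so 31⁻¹ ≡ 6 (mod 37).
Since σ is injective, we find σ⁻¹(32): we need 31x ≡ 32 − 17 ≡ 15 (mod 37). Using 31⁻¹ = 6: x ≡ 6·15 = 90 = 2·37 + 16, so x = 16.
Check: σ(16) = 31·16 + 17 = 513 = 13·37 + 32 ≡ 32 (mod 37).

16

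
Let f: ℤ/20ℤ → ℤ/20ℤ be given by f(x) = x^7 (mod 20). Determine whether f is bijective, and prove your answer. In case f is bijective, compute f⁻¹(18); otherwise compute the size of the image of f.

f(0) = 0^7 = 0.
f(10): Repeated squaring mod 20: 10^1 ≡ 10, 10^2 ≡ 10² = 100 ≡ 0, 10^4 ≡ 0² = 0. Since 7 = 4 + 2 + 1, 10^7 ≡ 0·0·10: 0·0 = 0, then 0·10 = 0. So 10^7 ≡ 0 (mod 20).
So f(0) = f(10) = 0 while 0 ≠ 10, thus f is not injective, hence not bijective.
Since f is not bijective, we determine |image(f)|. Computing x^7 mod 20 for each x (by repeated squaring, reducing mod 20 at every step), the values f(0), f(1), …, f(19) are: 0, 1, 8, 7, 4, 5, 16, 3, 12, 9, 0, 11, 8, 17, 4, 15, 16, 13, 12, 19.
The distinct values are {0, 1, 3, 4, 5, 7, 8, 9, 11, 12, 13, 15, 16, 17, 19}; there are 15 of them.

15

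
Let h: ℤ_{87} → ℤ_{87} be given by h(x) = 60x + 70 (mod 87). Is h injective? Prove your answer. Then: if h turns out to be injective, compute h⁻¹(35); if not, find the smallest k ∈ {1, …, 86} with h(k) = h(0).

29

We have gcd(60, 87) = 3 > 1. Taking x_1 = 0 and x_2 = 29: h(0) = 70 and h(29) = 60·29 + 70 = 1810 ≡ 70 (mod 87).
So h(0) = h(29) while 0 ≠ 29, therefore h is not injective.
Since h is not injective, we find the least positive k with h(k) = h(0): this means 60k ≡ 0 (mod 87), i.e. 87 ∣ 60k. Since gcd(60, 87) = 3, dividing through by 3 this holds exactly when 29 ∣ 20k, and as gcd(20, 29) = 1, exactly when 29 ∣ k.
The smallest positive such k is 29.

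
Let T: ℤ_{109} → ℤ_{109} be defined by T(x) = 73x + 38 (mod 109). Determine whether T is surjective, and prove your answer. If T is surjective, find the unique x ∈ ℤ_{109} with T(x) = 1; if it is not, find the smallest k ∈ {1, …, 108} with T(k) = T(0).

Since gcd(73, 109) = 1, 73 is invertible modulo 109. Euclid's algorithm: 109 = 1·73 + 36, 73 = 2·36 + 1; back-substituting gives 1 = 3·73 − 2·109, so 73⁻¹ ≡ 3 (mod 109).
For any y ∈ ℤ_{109}, x = 3(y − 38) mod 109 satisfies T(x) = 73·3(y − 38) + 38 ≡ y (since 73·3 ≡ 1 mod 109). So every y has a preimage.
Thus T is surjective.
Since T is surjective, we compute T⁻¹(1): solve 73x + 38 ≡ 1 (mod 109), i.e. 73x ≡ 72 (mod 109).
Multiplying by 73⁻¹ = 3 gives x ≡ 3·72 = 216 = 1·109 + 107 ≡ 107 (mod 109).
Check: T(107) = 73·107 + 38 = 7849 = 72·109 + 1 ≡ 1 (mod 109).

107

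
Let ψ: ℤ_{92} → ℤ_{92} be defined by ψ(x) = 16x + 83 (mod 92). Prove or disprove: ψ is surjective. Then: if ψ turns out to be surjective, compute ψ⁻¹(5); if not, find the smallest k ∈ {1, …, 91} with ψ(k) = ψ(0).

23

Since gcd(16, 92) = 4, we have 16x ≡ 0 (mod 4) for all x, so ψ(x) ≡ 3 (mod 4).
But 0 ≢ 3 (mod 4), so 0 ∈ ℤ_{92} has no preimage. Thus ψ is not surjective.
Since ψ is not surjective, we find the least positive k with ψ(k) = ψ(0): this means 16k ≡ 0 (mod 92), i.e. 92 ∣ 16k. Since gcd(16, 92) = 4, dividing through by 4 this holds exactly when 23 ∣ 4k, and as gcd(4, 23) = 1, exactly when 23 ∣ k.
The smallest positive such k is 23.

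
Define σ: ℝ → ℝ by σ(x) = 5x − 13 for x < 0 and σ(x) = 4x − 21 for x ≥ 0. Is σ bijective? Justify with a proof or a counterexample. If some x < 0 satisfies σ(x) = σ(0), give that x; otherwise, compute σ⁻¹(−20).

Both pieces are strictly increasing (slopes 5 and 4), so each is injective on its own interval.
The left piece maps (−∞, 0) onto (−∞, −13); the right piece maps [0, ∞) onto [−21, ∞).
These images overlap. In particular σ(0) = −21 (right piece), and solving 5x − 13 = −21 on the left piece gives x = −8/5 < 0.
So σ(−8/5) = σ(0) with −8/5 ≠ 0, and σ is not injective, hence not bijective. This x = −8/5 is the requested value below 0.

-8/5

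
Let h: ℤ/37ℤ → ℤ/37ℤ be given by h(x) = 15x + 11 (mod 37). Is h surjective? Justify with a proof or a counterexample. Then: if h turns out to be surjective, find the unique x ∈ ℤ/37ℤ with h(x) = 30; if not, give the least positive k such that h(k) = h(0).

21

By definition, h is surjective if every y in the codomain equals h(x) for some x in the domain.
Since gcd(15, 37) = 1, 15 is invertible modulo 37. Euclid's algorithm: 37 = 2·15 + 7, 15 = 2·7 + 1; back-substituting gives 1 = 5·15 − 2·37, so 15⁻¹ ≡ 5 (mod 37).
Then y ↦ 5(y − 11) is a two-sided inverse to h, so every y ∈ ℤ/37ℤ has a preimage.
Thus h is surjective.
Since h is surjective, we find h⁻¹(30): we need 15x ≡ 30 − 11 ≡ 19 (mod 37). Using 15⁻¹ = 5: x ≡ 5·19 = 95 = 2·37 + 21, so x = 21.
Check: h(21) = 15·21 + 11 = 326 = 8·37 + 30 ≡ 30 (mod 37).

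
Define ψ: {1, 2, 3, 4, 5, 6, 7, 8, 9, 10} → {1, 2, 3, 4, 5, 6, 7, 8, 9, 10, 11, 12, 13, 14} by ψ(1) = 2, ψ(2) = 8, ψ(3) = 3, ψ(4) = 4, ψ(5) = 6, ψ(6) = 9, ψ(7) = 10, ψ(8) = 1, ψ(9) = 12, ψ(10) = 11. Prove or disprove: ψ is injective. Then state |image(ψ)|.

The values ψ(1), …, ψ(10) are 2, 8, 3, 4, 6, 9, 10, 1, 12, 11 — all distinct.
So ψ(s) = ψ(t) only when s = t, and ψ is injective.
The image of ψ is {1, 2, 3, 4, 6, 8, 9, 10, 11, 12}, which has 10 elements.

10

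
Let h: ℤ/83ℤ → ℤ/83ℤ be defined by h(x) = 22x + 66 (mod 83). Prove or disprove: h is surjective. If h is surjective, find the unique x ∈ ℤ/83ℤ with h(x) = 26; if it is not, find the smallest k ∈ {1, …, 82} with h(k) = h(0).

51

Since gcd(22, 83) = 1, 22 is invertible modulo 83. Euclid's algorithm: 83 = 3·22 + 17, 22 = 1·17 + 5, 17 = 3·5 + 2, 5 = 2·2 + 1; back-substituting gives 1 = 34·22 − 9·83, so 22⁻¹ ≡ 34 (mod 83).
For any y ∈ ℤ/83ℤ, x = 34(y − 66) mod 83 satisfies h(x) = 22·34(y − 66) + 66 ≡ y (since 22·34 ≡ 1 mod 83). So every y has a preimage.
Therefore h is surjective.
Since h is surjective, we compute h⁻¹(26): solve 22x + 66 ≡ 26 (mod 83), i.e. 22x ≡ 43 (mod 83).
Multiplying by 22⁻¹ = 34 gives x ≡ 34·43 = 1462 = 17·83 + 51 ≡ 51 (mod 83).
Check: h(51) = 22·51 + 66 = 1188 = 14·83 + 26 ≡ 26 (mod 83).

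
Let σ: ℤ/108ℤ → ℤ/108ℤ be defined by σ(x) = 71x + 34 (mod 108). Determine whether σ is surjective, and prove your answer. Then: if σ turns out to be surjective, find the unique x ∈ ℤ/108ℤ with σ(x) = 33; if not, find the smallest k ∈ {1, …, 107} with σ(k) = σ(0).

By definition, σ is surjective if every y in the codomain equals σ(x) for some x in the domain.
Since gcd(71, 108) = 1, 71 is invertible modulo 108. Euclid's algorithm: 108 = 1·71 + 37, 71 = 1·37 + 34, 37 = 1·34 + 3, 34 = 11·3 + 1; back-substituting gives 1 = 35·71 − 23·108, so 71⁻¹ ≡ 35 (mod 108).
Then y ↦ 35(y − 34) is a two-sided inverse to σ, so every y ∈ ℤ/108ℤ has a preimage.
Therefore σ is surjective.
Since σ is surjective, we compute σ⁻¹(33): solve 71x + 34 ≡ 33 (mod 108), i.e. 71x ≡ 107 (mod 108).
Multiplying by 71⁻¹ = 35 gives x ≡ 35·107 = 3745 = 34·108 + 73 ≡ 73 (mod 108).
Check: σ(73) = 71·73 + 34 = 5217 = 48·108 + 33 ≡ 33 (mod 108).

73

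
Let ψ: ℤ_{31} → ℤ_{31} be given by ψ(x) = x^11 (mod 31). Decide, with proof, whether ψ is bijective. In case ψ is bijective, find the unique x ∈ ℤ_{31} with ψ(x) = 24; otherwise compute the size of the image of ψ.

11

Since 31 is prime, the nonzero elements of ℤ_{31} form a cyclic group of order 30.
As gcd(11, 30) = 1, raising to the 11th power is a bijection on this group: if s^11 ≡ t^11 then (st^{−1})^11 = 1, and the only element of order dividing gcd(11, 30) = 1 is 1, so s = t.
With ψ(0) = 0 this makes ψ injective on all of ℤ_{31}, hence bijective (finite equal-size domain and codomain). In particular ψ is bijective.
Since ψ is bijective, we find the preimage of 24. The inverse of x ↦ x^11 on (ℤ_{31})^× is x ↦ x^11, because 11·11 = 121 = 4·30 + 1 ≡ 1 (mod 30) and x^{30} = 1 for x ≠ 0 (Fermat). So ψ⁻¹(24) = 24^11 mod 31.
Repeated squaring mod 31: 24^1 ≡ 24, 24^2 ≡ 24² = 576 ≡ 18, 24^4 ≡ 18² = 324 ≡ 14, 24^8 ≡ 14² = 196 ≡ 10. Since 11 = 8 + 2 + 1, 24^11 ≡ 10·18·24: 10·18 = 180 ≡ 25, then 25·24 = 600 ≡ 11. So 24^11 ≡ 11 (mod 31).
Hence ψ⁻¹(24) = 11.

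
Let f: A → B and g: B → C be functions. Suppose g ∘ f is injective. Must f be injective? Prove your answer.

injective

Suppose f(x_1) = f(x_2). Applying g: (g ∘ f)(x_1) = (g ∘ f)(x_2). Since g ∘ f is injective, x_1 = x_2. Therefore f is injective.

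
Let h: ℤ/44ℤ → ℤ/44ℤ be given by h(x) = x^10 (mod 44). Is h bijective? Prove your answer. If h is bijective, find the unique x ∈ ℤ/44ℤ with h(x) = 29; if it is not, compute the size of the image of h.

h(1) = 1^10 = 1.
h(3): Repeated squaring mod 44: 3^1 ≡ 3, 3^2 ≡ 3² = 9, 3^4 ≡ 9² = 81 ≡ 37, 3^8 ≡ 37² = 1369 ≡ 5. Since 10 = 8 + 2, 3^10 ≡ 5·9: 5·9 = 45 ≡ 1. So 3^10 ≡ 1 (mod 44).
So h(1) = h(3) = 1 while 1 ≠ 3, hence h is not injective, hence not bijective.
Since h is not bijective, we determine |image(h)|. Computing x^10 mod 44 for each x (by repeated squaring, reducing mod 44 at every step), the values h(0), h(1), …, h(43) are: 0, 1, 12, 1, 12, 1, 12, 1, 12, 1, 12, 33, 12, 1, 12, 1, 12, 1, 12, 1, 12, 1, 0, 1, 12, 1, 12, 1, 12, 1, 12, 1, 12, 33, 12, 1, 12, 1, 12, 1, 12, 1, 12, 1.
The distinct values are {0, 1, 12, 33}; there are 4 of them.

4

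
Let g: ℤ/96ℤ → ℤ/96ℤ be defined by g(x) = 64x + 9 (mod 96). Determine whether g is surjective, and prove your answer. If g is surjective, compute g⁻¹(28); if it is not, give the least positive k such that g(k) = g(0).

3

By definition, g is surjective if every y in the codomain equals g(x) for some x in the domain.
Since gcd(64, 96) = 32, we have 64x ≡ 0 (mod 32) for all x, so g(x) ≡ 9 (mod 32).
But 0 ≢ 9 (mod 32), so 0 ∈ ℤ/96ℤ has no preimage. Therefore g is not surjective.
Since g is not surjective, we find the least positive k with g(k) = g(0): this means 64k ≡ 0 (mod 96), i.e. 96 ∣ 64k. Since gcd(64, 96) = 32, dividing through by 32 this holds exactly when 3 ∣ 2k, and as gcd(2, 3) = 1, exactly when 3 ∣ k.
The smallest positive such k is 3.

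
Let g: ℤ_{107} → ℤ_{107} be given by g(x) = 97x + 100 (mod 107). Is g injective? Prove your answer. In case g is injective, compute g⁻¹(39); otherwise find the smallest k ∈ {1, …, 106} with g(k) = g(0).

If g(a) = g(b), then 97a ≡ 97b (mod 107). Because gcd(97, 107) = 1, we may cancel 97 to get a ≡ b (mod 107).
So g is injective.
We now compute 97⁻¹ mod 107 explicitly. Euclid's algorithm: 107 = 1·97 + 10, 97 = 9·10 + 7, 10 = 1·7 + 3, 7 = 2·3 + 1; back-substituting gives 1 = 32·97 − 29·107, so 97⁻¹ ≡ 32 (mod 107).
Since g is injective, we find g⁻¹(39): we need 97x ≡ 39 − 100 ≡ 46 (mod 107). Using 97⁻¹ = 32: x ≡ 32·46 = 1472 = 13·107 + 81, so x = 81.
Check: g(81) = 97·81 + 100 = 7957 = 74·107 + 39 ≡ 39 (mod 107).

81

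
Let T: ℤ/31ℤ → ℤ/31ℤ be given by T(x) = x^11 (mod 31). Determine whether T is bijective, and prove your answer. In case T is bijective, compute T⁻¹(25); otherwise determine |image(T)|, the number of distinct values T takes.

Since 31 is prime, the nonzero elements of ℤ/31ℤ form a cyclic group of order 30.
As gcd(11, 30) = 1, raising to the 11th power is a bijection on this group: if a^11 ≡ b^11 then (ab^{−1})^11 = 1, and the only element of order dividing gcd(11, 30) = 1 is 1, so a = b.
With T(0) = 0 this makes T injective on all of ℤ/31ℤ, hence bijective (finite equal-size domain and codomain). In particular T is bijective.
Since T is bijective, we find the preimage of 25. The inverse of x ↦ x^11 on (ℤ/31ℤ)^× is x ↦ x^11, because 11·11 = 121 = 4·30 + 1 ≡ 1 (mod 30) and x^{30} = 1 for x ≠ 0 (Fermat). So T⁻¹(25) = 25^11 mod 31.
Repeated squaring mod 31: 25^1 ≡ 25, 25^2 ≡ 25² = 625 ≡ 5, 25^4 ≡ 5² = 25, 25^8 ≡ 25² = 625 ≡ 5. Since 11 = 8 + 2 + 1, 25^11 ≡ 5·5·25: 5·5 = 25, then 25·25 = 625 ≡ 5. So 25^11 ≡ 5 (mod 31).
Hence T⁻¹(25) = 5.

5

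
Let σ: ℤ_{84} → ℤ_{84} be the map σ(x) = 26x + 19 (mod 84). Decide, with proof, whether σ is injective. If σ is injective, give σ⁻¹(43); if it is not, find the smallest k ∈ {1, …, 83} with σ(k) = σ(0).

Recall: injectivity means: for all s, t in the domain, σ(s) = σ(t) implies s = t.
We have gcd(26, 84) = 2 > 1. Taking s = 0 and t = 42: σ(0) = 19 and σ(42) = 26·42 + 19 = 1111 ≡ 19 (mod 84).
So σ(0) = σ(42) while 0 ≠ 42, hence σ is not injective.
Since σ is not injective, we find the least positive k with σ(k) = σ(0): this means 26k ≡ 0 (mod 84), i.e. 84 ∣ 26k. Since gcd(26, 84) = 2, dividing through by 2 this holds exactly when 42 ∣ 13k, and as gcd(13, 42) = 1, exactly when 42 ∣ k.
The smallest positive such k is 42.

42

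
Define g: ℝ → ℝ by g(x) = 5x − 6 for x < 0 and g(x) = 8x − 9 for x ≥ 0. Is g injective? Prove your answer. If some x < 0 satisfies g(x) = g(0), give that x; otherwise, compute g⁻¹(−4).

-3/5

Both pieces are strictly increasing (slopes 5 and 8), so each is injective on its own interval.
The left piece maps (−∞, 0) onto (−∞, −6); the right piece maps [0, ∞) onto [−9, ∞).
These images overlap. In particular g(0) = −9 (right piece), and solving 5x − 6 = −9 on the left piece gives x = −3/5 < 0.
So g(−3/5) = g(0) with −3/5 ≠ 0, and g is not injective. This x = −3/5 is the requested value below 0.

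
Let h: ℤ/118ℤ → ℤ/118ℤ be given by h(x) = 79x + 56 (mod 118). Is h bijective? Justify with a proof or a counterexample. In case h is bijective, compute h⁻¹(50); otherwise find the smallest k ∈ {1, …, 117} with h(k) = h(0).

If h(a) = h(b), then 79a ≡ 79b (mod 118). Because gcd(79, 118) = 1, we may cancel 79 to get a ≡ b (mod 118).
We now compute 79⁻¹ mod 118 explicitly. Euclid's algorithm: 118 = 1·79 + 39, 79 = 2·39 + 1; back-substituting gives 1 = 3·79 − 2·118, so 79⁻¹ ≡ 3 (mod 118).
Then y ↦ 3(y − 56) is a two-sided inverse to h, so every y ∈ ℤ/118ℤ has a preimage.
Therefore h is bijective.
Since h is bijective, we find h⁻¹(50): we need 79x ≡ 50 − 56 ≡ 112 (mod 118). Using 79⁻¹ = 3: x ≡ 3·112 = 336 = 2·118 + 100, so x = 100.
Check: h(100) = 79·100 + 56 = 7956 = 67·118 + 50 ≡ 50 (mod 118).

100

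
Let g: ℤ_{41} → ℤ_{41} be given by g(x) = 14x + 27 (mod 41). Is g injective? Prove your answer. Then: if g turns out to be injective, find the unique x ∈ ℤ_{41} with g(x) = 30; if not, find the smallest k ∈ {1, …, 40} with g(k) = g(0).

9

Recall that injectivity means: for all s, t in the domain, g(s) = g(t) implies s = t.
If g(s) = g(t), then 14s ≡ 14t (mod 41). Because gcd(14, 41) = 1, we may cancel 14 to get s ≡ t (mod 41).
So g is injective.
We now compute 14⁻¹ mod 41 explicitly. Euclid's algorithm: 41 = 2·14 + 13, 14 = 1·13 + 1; back-substituting gives 1 = 3·14 − 1·41, so 14⁻¹ ≡ 3 (mod 41).
Since g is injective, we compute g⁻¹(30): solve 14x + 27 ≡ 30 (mod 41), i.e. 14x ≡ 3 (mod 41).
Multiplying by 14⁻¹ = 3 gives x ≡ 3·3 = 9 ≡ 9 (mod 41).
Check: g(9) = 14·9 + 27 = 153 = 3·41 + 30 ≡ 30 (mod 41).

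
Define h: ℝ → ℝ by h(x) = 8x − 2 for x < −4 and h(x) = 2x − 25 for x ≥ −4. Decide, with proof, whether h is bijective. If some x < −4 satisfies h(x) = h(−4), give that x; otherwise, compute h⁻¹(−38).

Both pieces are strictly increasing (slopes 8 and 2), so each is injective on its own interval.
The left piece maps (−∞, −4) onto (−∞, −34); the right piece maps [−4, ∞) onto [−33, ∞).
The images leave a gap (−34 has no preimage), so h is not surjective, hence not bijective.
Because the two images are disjoint, no x < −4 has h(x) = h(−4), so we compute h⁻¹(−38): −38 lies in (−∞, −34), so solve 8x − 2 = −38: x = (−38 + 2)/8 = −9/2.

-9/2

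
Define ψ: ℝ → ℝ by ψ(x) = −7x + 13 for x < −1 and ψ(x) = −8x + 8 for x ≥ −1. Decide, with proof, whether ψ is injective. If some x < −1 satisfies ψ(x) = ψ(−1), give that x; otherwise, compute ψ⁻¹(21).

Both pieces are strictly decreasing (slopes −7 and −8), so each is injective on its own interval.
The left piece maps (−∞, −1) onto (20, ∞); the right piece maps [−1, ∞) onto (−∞, 16].
These images are disjoint, so no value is attained by both pieces. Therefore ψ is injective.
Because the two images are disjoint, no x < −1 has ψ(x) = ψ(−1), so we compute ψ⁻¹(21): 21 lies in (20, ∞), so solve −7x + 13 = 21: x = (21 − 13)/(−7) = −8/7.

-8/7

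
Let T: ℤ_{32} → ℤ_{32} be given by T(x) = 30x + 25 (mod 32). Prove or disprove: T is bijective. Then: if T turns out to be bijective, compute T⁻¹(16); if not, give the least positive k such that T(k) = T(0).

We have gcd(30, 32) = 2 > 1. Taking a = 0 and b = 16: T(0) = 25 and T(16) = 30·16 + 25 = 505 ≡ 25 (mod 32).
So T(0) = T(16) while 0 ≠ 16, thus T is not injective, hence not bijective.
Since T is not bijective, we find the least positive k with T(k) = T(0): this means 30k ≡ 0 (mod 32), i.e. 32 ∣ 30k. Since gcd(30, 32) = 2, dividing through by 2 this holds exactly when 16 ∣ 15k, and as gcd(15, 16) = 1, exactly when 16 ∣ k.
The smallest positive such k is 16.

16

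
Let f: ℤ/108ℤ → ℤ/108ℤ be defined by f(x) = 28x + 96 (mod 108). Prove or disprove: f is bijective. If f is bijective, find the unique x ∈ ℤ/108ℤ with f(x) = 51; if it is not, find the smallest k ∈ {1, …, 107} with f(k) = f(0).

27

By definition, f is injective if f(u) = f(v) implies u = v.
We have gcd(28, 108) = 4 > 1. Taking u = 0 and v = 27: f(0) = 96 and f(27) = 28·27 + 96 = 852 ≡ 96 (mod 108).
So f(0) = f(27) while 0 ≠ 27, thus f is not injective, hence not bijective.
Since f is not bijective, we find the least positive k with f(k) = f(0): this means 28k ≡ 0 (mod 108), i.e. 108 ∣ 28k. Since gcd(28, 108) = 4, dividing through by 4 this holds exactly when 27 ∣ 7k, and as gcd(7, 27) = 1, exactly when 27 ∣ k.
The smallest positive such k is 27.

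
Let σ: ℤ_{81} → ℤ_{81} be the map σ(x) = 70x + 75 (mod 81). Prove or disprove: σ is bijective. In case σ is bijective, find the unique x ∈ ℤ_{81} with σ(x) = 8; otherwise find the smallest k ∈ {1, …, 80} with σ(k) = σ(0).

65

Recall that σ is injective if σ(a) = σ(b) implies a = b.
If σ(a) = σ(b), then 70a ≡ 70b (mod 81). Because gcd(70, 81) = 1, we may cancel 70 to get a ≡ b (mod 81).
We now compute 70⁻¹ mod 81 explicitly. Euclid's algorithm: 81 = 1·70 + 11, 70 = 6·11 + 4, 11 = 2·4 + 3, 4 = 1·3 + 1; back-substituting gives 1 = 22·70 − 19·81, so 70⁻¹ ≡ 22 (mod 81).
For any y ∈ ℤ_{81}, x = 22(y − 75) mod 81 satisfies σ(x) = 70·22(y − 75) + 75 ≡ y (since 70·22 ≡ 1 mod 81). So every y has a preimage.
Hence σ is bijective.
Since σ is bijective, we find σ⁻¹(8): we need 70x ≡ 8 − 75 ≡ 14 (mod 81). Using 70⁻¹ = 22: x ≡ 22·14 = 308 = 3·81 + 65, so x = 65.
Check: σ(65) = 70·65 + 75 = 4625 = 57·81 + 8 ≡ 8 (mod 81).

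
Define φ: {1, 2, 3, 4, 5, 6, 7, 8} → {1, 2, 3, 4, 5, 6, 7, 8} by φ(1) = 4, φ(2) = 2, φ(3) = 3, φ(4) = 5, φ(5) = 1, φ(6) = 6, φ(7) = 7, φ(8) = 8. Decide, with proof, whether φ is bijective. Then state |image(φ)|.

The values 4, 2, 3, 5, 1, 6, 7, 8 are a permutation of {1, 2, 3, 4, 5, 6, 7, 8}: each element appears exactly once.
So φ is injective and surjective, hence bijective.
The image of φ is {1, 2, 3, 4, 5, 6, 7, 8}, which has 8 elements.

8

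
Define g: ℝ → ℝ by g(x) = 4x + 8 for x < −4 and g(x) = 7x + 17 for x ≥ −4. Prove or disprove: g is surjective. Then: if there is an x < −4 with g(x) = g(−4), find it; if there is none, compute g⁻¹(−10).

Both pieces are strictly increasing (slopes 4 and 7), so each is injective on its own interval.
The left piece maps (−∞, −4) onto (−∞, −8); the right piece maps [−4, ∞) onto [−11, ∞).
The union (−∞, −8) ∪ [−11, ∞) covers ℝ, so g is surjective.
For the follow-up: the images overlap, so an x < −4 with g(x) = g(−4) exists. g(−4) = −11; solving 4x + 8 = −11 for x < −4 gives x = (−11 − 8)/4 = −19/4.

-19/4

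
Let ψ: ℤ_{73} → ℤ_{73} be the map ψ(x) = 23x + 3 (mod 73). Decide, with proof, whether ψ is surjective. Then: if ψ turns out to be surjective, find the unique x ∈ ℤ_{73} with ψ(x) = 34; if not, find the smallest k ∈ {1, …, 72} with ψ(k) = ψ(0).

By definition, ψ is surjective if every y in the codomain equals ψ(x) for some x in the domain.
Since gcd(23, 73) = 1, 23 is invertible modulo 73. Euclid's algorithm: 73 = 3·23 + 4, 23 = 5·4 + 3, 4 = 1·3 + 1; back-substituting gives 1 = 54·23 − 17·73, so 23⁻¹ ≡ 54 (mod 73).
For any y ∈ ℤ_{73}, x = 54(y − 3) mod 73 satisfies ψ(x) = 23·54(y − 3) + 3 ≡ y (since 23·54 ≡ 1 mod 73). So every y has a preimage.
Hence ψ is surjective.
Since ψ is surjective, we compute ψ⁻¹(34): solve 23x + 3 ≡ 34 (mod 73), i.e. 23x ≡ 31 (mod 73).
Multiplying by 23⁻¹ = 54 gives x ≡ 54·31 = 1674 = 22·73 + 68 ≡ 68 (mod 73).
Check: ψ(68) = 23·68 + 3 = 1567 = 21·73 + 34 ≡ 34 (mod 73).

68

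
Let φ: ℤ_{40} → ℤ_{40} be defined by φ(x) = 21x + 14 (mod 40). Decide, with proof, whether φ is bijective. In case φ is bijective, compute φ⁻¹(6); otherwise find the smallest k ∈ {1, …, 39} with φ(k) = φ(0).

32

By definition, injectivity means: for all u, v in the domain, φ(u) = φ(v) implies u = v.
If φ(u) = φ(v), then 21u ≡ 21v (mod 40). Because gcd(21, 40) = 1, we may cancel 21 to get u ≡ v (mod 40).
We now compute 21⁻¹ mod 40 explicitly. Euclid's algorithm: 40 = 1·21 + 19, 21 = 1·19 + 2, 19 = 9·2 + 1; back-substituting gives 1 = 21·21 − 11·40, so 21⁻¹ ≡ 21 (mod 40).
Then y ↦ 21(y − 14) is a two-sided inverse to φ, so every y ∈ ℤ_{40} has a preimage.
Hence φ is bijective.
Since φ is bijective, we find φ⁻¹(6): we need 21x ≡ 6 − 14 ≡ 32 (mod 40). Using 21⁻¹ = 21: x ≡ 21·32 = 672 = 16·40 + 32, so x = 32.
Check: φ(32) = 21·32 + 14 = 686 = 17·40 + 6 ≡ 6 (mod 40).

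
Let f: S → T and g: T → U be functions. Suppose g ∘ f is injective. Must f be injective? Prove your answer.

injective

Suppose f(s) = f(t). Applying g: (g ∘ f)(s) = (g ∘ f)(t). Since g ∘ f is injective, s = t. So f is injective.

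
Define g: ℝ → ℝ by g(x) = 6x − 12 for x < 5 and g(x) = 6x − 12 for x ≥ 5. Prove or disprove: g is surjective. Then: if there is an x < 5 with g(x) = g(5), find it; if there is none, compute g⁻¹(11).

Both pieces are strictly increasing (slopes 6 and 6), so each is injective on its own interval.
The left piece maps (−∞, 5) onto (−∞, 18); the right piece maps [5, ∞) onto [18, ∞).
These images together cover ℝ, so g is surjective.
Because the two images are disjoint, no x < 5 has g(x) = g(5), so we compute g⁻¹(11): 11 lies in (−∞, 18), so solve 6x − 12 = 11: x = (11 + 12)/6 = 23/6.

23/6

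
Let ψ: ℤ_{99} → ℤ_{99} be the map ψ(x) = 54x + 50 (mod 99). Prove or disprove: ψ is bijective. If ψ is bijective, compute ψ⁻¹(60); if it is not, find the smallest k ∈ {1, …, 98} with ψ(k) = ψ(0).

11

We have gcd(54, 99) = 9 > 1. Taking s = 0 and t = 11: ψ(0) = 50 and ψ(11) = 54·11 + 50 = 644 ≡ 50 (mod 99).
So ψ(0) = ψ(11) while 0 ≠ 11, hence ψ is not injective, hence not bijective.
Since ψ is not bijective, we find the least positive k with ψ(k) = ψ(0): this means 54k ≡ 0 (mod 99), i.e. 99 ∣ 54k. Since gcd(54, 99) = 9, dividing through by 9 this holds exactly when 11 ∣ 6k, and as gcd(6, 11) = 1, exactly when 11 ∣ k.
The smallest positive such k is 11.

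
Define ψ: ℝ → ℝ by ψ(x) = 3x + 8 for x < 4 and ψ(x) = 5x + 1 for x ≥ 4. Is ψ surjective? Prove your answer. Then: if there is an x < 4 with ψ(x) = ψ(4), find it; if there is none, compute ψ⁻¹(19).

Both pieces are strictly increasing (slopes 3 and 5), so each is injective on its own interval.
The left piece maps (−∞, 4) onto (−∞, 20); the right piece maps [4, ∞) onto [21, ∞).
The union (−∞, 20) ∪ [21, ∞) omits the interval between 20 and 21; in particular 20 has no preimage. So ψ is not surjective.
Because the two images are disjoint, no x < 4 has ψ(x) = ψ(4), so we compute ψ⁻¹(19): 19 lies in (−∞, 20), so solve 3x + 8 = 19: x = (19 − 8)/3 = 11/3.

11/3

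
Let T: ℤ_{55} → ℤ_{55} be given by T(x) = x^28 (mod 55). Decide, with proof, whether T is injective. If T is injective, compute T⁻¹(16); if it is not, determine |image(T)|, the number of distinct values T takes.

12

T(4): Repeated squaring mod 55: 4^1 ≡ 4, 4^2 ≡ 4² = 16, 4^4 ≡ 16² = 256 ≡ 36, 4^8 ≡ 36² = 1296 ≡ 31, 4^16 ≡ 31² = 961 ≡ 26. Since 28 = 16 + 8 + 4, 4^28 ≡ 26·31·36: 26·31 = 806 ≡ 36, then 36·36 = 1296 ≡ 31. So 4^28 ≡ 31 (mod 55).
T(7): Repeated squaring mod 55: 7^1 ≡ 7, 7^2 ≡ 7² = 49, 7^4 ≡ 49² = 2401 ≡ 36, 7^8 ≡ 36² = 1296 ≡ 31, 7^16 ≡ 31² = 961 ≡ 26. Since 28 = 16 + 8 + 4, 7^28 ≡ 26·31·36: 26·31 = 806 ≡ 36, then 36·36 = 1296 ≡ 31. So 7^28 ≡ 31 (mod 55).
So T(4) = T(7) = 31 while 4 ≠ 7, therefore T is not injective.
Since T is not injective, we determine |image(T)|. Computing x^28 mod 55 for each x (by repeated squaring, reducing mod 55 at every step), the values T(0), T(1), …, T(54) are: 0, 1, 36, 16, 31, 15, 26, 31, 16, 36, 45, 11, 1, 36, 16, 20, 26, 26, 31, 16, 25, 1, 11, 1, 36, 5, 31, 26, 26, 31, 5, 36, 1, 11, 1, 25, 16, 31, 26, 26, 20, 16, 36, 1, 11, 45, 36, 16, 31, 26, 15, 31, 16, 36, 1.
The distinct values are {0, 1, 5, 11, 15, 16, 20, 25, 26, 31, 36, 45}; there are 12 of them.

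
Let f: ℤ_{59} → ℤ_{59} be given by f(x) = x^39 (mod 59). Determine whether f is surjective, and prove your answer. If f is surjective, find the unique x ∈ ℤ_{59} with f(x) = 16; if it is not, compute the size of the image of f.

25

Since 59 is prime, the nonzero elements of ℤ_{59} form a cyclic group of order 58.
As gcd(39, 58) = 1, raising to the 39th power is a bijection on this group: if x_1^39 ≡ x_2^39 then (x_1x_2^{−1})^39 = 1, and the only element of order dividing gcd(39, 58) = 1 is 1, so x_1 = x_2.
With f(0) = 0 this makes f injective on all of ℤ_{59}, hence bijective (finite equal-size domain and codomain). In particular f is surjective.
Since f is surjective, we find the preimage of 16. The inverse of x ↦ x^39 on (ℤ_{59})^× is x ↦ x^3, because 39·3 = 117 = 2·58 + 1 ≡ 1 (mod 58) and x^{58} = 1 for x ≠ 0 (Fermat). So f⁻¹(16) = 16^3 mod 59.
Repeated squaring mod 59: 16^1 ≡ 16, 16^2 ≡ 16² = 256 ≡ 20. Since 3 = 2 + 1, 16^3 ≡ 20·16: 20·16 = 320 ≡ 25. So 16^3 ≡ 25 (mod 59).
Hence f⁻¹(16) = 25.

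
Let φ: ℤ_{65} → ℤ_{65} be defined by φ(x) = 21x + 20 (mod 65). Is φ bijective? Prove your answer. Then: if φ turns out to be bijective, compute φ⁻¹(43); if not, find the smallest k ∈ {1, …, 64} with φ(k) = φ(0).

By definition, φ is injective if φ(u) = φ(v) implies u = v.
If φ(u) = φ(v), then 21u ≡ 21v (mod 65). Because gcd(21, 65) = 1, we may cancel 21 to get u ≡ v (mod 65).
We now compute 21⁻¹ mod 65 explicitly. Euclid's algorithm: 65 = 3·21 + 2, 21 = 10·2 + 1; back-substituting gives 1 = 31·21 − 10·65, so 21⁻¹ ≡ 31 (mod 65).
Then y ↦ 31(y − 20) is a two-sided inverse to φ, so every y ∈ ℤ_{65} has a preimage.
Hence φ is bijective.
Since φ is bijective, we find φ⁻¹(43): we need 21x ≡ 43 − 20 ≡ 23 (mod 65). Using 21⁻¹ = 31: x ≡ 31·23 = 713 = 10·65 + 63, so x = 63.
Check: φ(63) = 21·63 + 20 = 1343 = 20·65 + 43 ≡ 43 (mod 65).

63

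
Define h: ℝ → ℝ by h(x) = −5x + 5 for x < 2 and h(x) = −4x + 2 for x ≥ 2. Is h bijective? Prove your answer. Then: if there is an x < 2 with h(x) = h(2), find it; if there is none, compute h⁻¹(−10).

Both pieces are strictly decreasing (slopes −5 and −4), so each is injective on its own interval.
The left piece maps (−∞, 2) onto (−5, ∞); the right piece maps [2, ∞) onto (−∞, −6].
The images leave a gap (−5 has no preimage), so h is not surjective, hence not bijective.
Because the two images are disjoint, no x < 2 has h(x) = h(2), so we compute h⁻¹(−10): −10 lies in (−∞, −6], so solve −4x + 2 = −10: x = (−10 − 2)/(−4) = 3.

3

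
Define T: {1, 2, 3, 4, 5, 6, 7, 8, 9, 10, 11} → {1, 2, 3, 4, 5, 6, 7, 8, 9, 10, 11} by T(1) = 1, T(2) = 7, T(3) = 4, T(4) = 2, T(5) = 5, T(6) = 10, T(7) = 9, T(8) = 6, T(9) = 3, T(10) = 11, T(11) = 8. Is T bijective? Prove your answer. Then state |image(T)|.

The values 1, 7, 4, 2, 5, 10, 9, 6, 3, 11, 8 are a permutation of {1, 2, 3, 4, 5, 6, 7, 8, 9, 10, 11}: each element appears exactly once.
So T is injective and surjective, hence bijective.
The image of T is {1, 2, 3, 4, 5, 6, 7, 8, 9, 10, 11}, which has 11 elements.

11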